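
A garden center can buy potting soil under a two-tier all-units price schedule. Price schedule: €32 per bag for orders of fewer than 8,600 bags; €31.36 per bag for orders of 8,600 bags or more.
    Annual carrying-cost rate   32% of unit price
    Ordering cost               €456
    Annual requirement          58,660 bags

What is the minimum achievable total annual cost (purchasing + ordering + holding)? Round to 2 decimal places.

H₁ = 32%×€32 = €10.2400;  H₂ = 32%×€31.36 = €10.0352
EOQ₁ = √(2×58,660×456/10.2400) = 2,285.70  (< 8,600, feasible at tier 1)
EOQ₂ = √(2×58,660×456/10.0352) = 2,308.90  (< 8,600 → use Q = 8,600 at tier-2 price)
TC(tier 1 (EOQ₁), Q≈2,285.7) = €1,900,525.53
TC(tier 2, Q≈8,600.0) = €1,885,839.30
Minimum at tier 2: €1,885,839.30

€1,885,839.30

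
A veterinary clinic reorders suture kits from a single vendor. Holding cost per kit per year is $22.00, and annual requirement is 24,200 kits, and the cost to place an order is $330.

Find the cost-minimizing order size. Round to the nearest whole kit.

852 kits

EOQ = √(2DS/H) = √(2 × 24,200 × 330 / 22)
    = √(726,000.00) ≈ 852.06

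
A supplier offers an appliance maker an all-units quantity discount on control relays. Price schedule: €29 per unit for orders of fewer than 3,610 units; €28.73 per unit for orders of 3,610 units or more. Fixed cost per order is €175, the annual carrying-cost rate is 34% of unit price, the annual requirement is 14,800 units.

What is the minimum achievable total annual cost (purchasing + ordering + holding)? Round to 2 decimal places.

H₁ = 34%×€29 = €9.8600;  H₂ = 34%×€28.73 = €9.7682
EOQ₁ = √(2×14,800×175/9.8600) = 724.81  (< 3,610, feasible at tier 1)
EOQ₂ = √(2×14,800×175/9.7682) = 728.21  (< 3,610 → use Q = 3,610 at tier-2 price)
TC(tier 1 (EOQ₁), Q≈724.8) = €436,346.66
TC(tier 2, Q≈3,610.0) = €443,553.05
Minimum at tier 1 (EOQ₁): €436,346.66

€436,346.66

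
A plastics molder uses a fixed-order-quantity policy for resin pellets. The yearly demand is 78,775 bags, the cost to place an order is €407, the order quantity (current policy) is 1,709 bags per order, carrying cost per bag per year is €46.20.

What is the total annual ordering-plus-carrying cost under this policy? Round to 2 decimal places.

Orders/yr = 78,775/1,709 = 46.094; ordering cost = 46.094 × €407 = €18,760.34
Average inventory = 1,709/2 = 854.5; holding cost = 854.5 × €46.2 = €39,477.90
Total = €18,760.34 + €39,477.90 = €58,238.24

€58,238.24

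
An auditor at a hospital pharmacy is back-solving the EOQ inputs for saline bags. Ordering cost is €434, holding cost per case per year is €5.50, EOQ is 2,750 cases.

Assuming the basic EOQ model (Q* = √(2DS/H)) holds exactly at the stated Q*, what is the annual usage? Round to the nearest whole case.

47,919 cases per year

Since Q* = (2DS/H)^½, squaring gives Q*²·H = 2DS.
D = Q²H / (2S) = 2,750² × 5.5 / (2 × 434) = 47,919.07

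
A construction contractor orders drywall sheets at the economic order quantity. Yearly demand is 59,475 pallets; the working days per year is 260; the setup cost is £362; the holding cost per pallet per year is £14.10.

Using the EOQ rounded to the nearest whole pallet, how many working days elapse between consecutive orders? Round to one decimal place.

7.6 days

Q* = √(2·D·S / H) = √(2·59,475·362 / 14.1) = √3,053,893.6 ≈ 1,747.54 → Q = 1,748 pallets
Days between orders = 260 / (D/Q) = 260 / 34.025 ≈ 7.642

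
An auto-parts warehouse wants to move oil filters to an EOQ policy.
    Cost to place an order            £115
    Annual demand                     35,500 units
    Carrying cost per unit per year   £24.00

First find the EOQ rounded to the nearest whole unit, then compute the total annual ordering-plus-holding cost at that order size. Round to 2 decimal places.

Optimal lot size Q* = (2 × 35,500 × £115 / £24)^½ ≈ 583.27 → Q = 583 units
Ordering: D/Q × S = 35,500/583 × £115 = £7,002.57
Holding:  Q/2 × H = 583/2 × £24 = £6,996.00
Total = £7,002.57 + £6,996.00 = £13,998.57

£13,998.57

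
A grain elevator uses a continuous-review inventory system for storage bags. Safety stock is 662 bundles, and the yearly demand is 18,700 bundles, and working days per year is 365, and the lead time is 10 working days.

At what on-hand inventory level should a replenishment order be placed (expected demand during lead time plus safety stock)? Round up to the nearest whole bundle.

Daily demand d = 18,700 / 365 = 51.233 bundles/day
Demand during lead time = 51.233 × 10 = 512.33
Reorder point = 512.33 + 662 = 1,174.33 → round up

1,175 bundles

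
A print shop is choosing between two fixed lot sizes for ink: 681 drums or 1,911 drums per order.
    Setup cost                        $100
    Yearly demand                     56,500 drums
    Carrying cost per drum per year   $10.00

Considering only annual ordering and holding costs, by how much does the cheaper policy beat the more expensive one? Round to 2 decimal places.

TC(Q) = (D/Q)S + (Q/2)H
TC(681) = (56,500/681)×100 + (681/2)×10 = $11,701.62
TC(1,911) = (56,500/1,911)×100 + (1,911/2)×10 = $12,511.57
Cheaper: Q = 681.  Difference = $809.94

$809.94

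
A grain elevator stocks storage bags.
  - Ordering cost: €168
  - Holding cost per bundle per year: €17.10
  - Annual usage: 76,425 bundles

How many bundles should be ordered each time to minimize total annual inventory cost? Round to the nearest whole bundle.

1,225 bundles

Q* = √(2·D·S / H) = √(2·76,425·168 / 17.1) = √1,501,684.2 ≈ 1,225.43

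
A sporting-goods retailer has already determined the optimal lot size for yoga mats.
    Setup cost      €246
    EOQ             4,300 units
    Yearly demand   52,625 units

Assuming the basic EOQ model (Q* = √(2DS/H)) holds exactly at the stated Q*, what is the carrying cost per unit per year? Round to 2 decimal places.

€1.40

From Q* = √(2DS/H) ⇒ Q*² = 2DS/H.
H = 2DS / Q² = 2 × 52,625 × 246 / 4,300² = 1.4003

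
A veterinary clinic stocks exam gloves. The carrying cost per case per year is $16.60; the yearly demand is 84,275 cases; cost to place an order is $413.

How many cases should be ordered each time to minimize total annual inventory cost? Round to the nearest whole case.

Q* = √(2·D·S / H) = √(2·84,275·413 / 16.6) = √4,193,442.8 ≈ 2,047.79

2,048 cases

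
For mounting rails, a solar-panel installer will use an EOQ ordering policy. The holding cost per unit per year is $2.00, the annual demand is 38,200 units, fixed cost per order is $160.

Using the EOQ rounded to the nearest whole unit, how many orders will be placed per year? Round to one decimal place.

15.5 orders per year

Q* = √(2·D·S / H) = √(2·38,200·160 / 2) = √6,112,000.0 ≈ 2,472.25 → Q = 2,472
N = D/Q = 38,200/2,472 ≈ 15.453 orders/yr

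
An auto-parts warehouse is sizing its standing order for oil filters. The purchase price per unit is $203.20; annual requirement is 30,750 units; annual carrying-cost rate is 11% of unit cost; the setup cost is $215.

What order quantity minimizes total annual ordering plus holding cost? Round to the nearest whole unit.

Carrying cost H = $203.2 × 11% = $22.3520/unit/yr
2DS/H = 2·30,750·215/22.352 = 591,557.80
EOQ = √591,557.80 ≈ 769.13

769 units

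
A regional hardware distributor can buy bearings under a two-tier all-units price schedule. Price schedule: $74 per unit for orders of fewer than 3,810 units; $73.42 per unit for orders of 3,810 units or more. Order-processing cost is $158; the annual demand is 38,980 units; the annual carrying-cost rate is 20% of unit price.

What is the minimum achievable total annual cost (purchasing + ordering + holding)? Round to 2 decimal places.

$2,891,501.11

H₁ = 20%×$74 = $14.8000;  H₂ = 20%×$73.42 = $14.6840
EOQ₁ = √(2×38,980×158/14.8000) = 912.29  (< 3,810, feasible at tier 1)
EOQ₂ = √(2×38,980×158/14.6840) = 915.89  (< 3,810 → use Q = 3,810 at tier-2 price)
TC(tier 1 (EOQ₁), Q≈912.3) = $2,898,021.91
TC(tier 2, Q≈3,810.0) = $2,891,501.11
Minimum at tier 2: $2,891,501.11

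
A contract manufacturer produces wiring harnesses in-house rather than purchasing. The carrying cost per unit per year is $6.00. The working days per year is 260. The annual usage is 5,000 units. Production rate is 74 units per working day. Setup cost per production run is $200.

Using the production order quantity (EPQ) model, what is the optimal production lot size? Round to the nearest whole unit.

d = 5,000/260 = 19.2308 units/day;  effective holding cost H(1 − d/p) = 6·(1 − 19.2308/74) = 4.44075
Q* = √(2DS / H_eff) = √(2·5,000·200 / 4.44075) ≈ 671.10

671 units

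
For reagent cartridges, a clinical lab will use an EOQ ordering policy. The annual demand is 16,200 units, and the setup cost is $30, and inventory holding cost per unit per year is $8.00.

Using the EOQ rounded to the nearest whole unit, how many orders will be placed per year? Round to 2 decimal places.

46.42 orders per year

EOQ = √(2DS/H) = √(2 × 16,200 × 30 / 8)
    = √(121,500.00) ≈ 348.57 → Q = 349
Orders per year = D/Q = 16,200 / 349 = 46.418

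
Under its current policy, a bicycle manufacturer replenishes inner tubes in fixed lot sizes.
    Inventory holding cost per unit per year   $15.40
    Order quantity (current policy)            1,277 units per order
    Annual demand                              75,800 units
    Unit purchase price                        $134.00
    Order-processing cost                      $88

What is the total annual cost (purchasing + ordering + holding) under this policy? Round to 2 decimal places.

$10,172,256.39

Ordering: D/Q × S = 75,800/1,277 × $88 = $5,223.49
Holding:  Q/2 × H = 1,277/2 × $15.4 = $9,832.90
Purchase cost = D·C = 75,800 × 134 = $10,157,200.00
Total = $5,223.49 + $9,832.90 + $10,157,200.00 = $10,172,256.39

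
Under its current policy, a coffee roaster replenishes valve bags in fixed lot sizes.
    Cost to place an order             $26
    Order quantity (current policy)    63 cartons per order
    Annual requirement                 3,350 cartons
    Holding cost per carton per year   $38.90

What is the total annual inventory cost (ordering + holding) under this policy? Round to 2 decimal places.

Orders/yr = 3,350/63 = 53.175; ordering cost = 53.175 × $26 = $1,382.54
Average inventory = 63/2 = 31.5; holding cost = 31.5 × $38.9 = $1,225.35
Total = $1,382.54 + $1,225.35 = $2,607.89

$2,607.89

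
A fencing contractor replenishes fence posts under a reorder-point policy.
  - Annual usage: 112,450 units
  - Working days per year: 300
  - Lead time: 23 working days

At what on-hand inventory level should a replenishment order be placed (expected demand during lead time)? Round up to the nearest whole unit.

Daily demand d = 112,450 / 300 = 374.833 units/day
Demand during lead time = 374.833 × 23 = 8,621.17
Reorder point = 8,621.17 → round up

8,622 units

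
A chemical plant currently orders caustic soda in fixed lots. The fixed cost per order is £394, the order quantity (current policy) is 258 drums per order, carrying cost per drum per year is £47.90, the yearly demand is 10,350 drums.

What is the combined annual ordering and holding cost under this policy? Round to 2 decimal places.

Orders/yr = 10,350/258 = 40.116; ordering cost = 40.116 × £394 = £15,805.81
Average inventory = 258/2 = 129; holding cost = 129 × £47.9 = £6,179.10
Total = £15,805.81 + £6,179.10 = £21,984.91

£21,984.91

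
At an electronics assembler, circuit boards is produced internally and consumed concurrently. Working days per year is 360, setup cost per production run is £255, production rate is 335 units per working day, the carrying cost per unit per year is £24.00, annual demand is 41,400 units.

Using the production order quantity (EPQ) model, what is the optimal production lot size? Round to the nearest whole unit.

Daily demand d = 41,400/360 = 115.000; p = 335; 1 − d/p = 0.65672
EPQ = √(2DS / (H(1 − d/p)))
    = √(2 × 41,400 × 255 / (24 × 0.65672)) ≈ 1,157.42

1,157 units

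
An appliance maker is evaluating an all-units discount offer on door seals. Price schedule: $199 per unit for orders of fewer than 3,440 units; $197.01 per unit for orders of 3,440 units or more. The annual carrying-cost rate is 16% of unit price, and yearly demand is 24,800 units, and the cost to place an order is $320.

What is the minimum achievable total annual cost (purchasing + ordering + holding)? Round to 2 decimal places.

H₁ = 16%×$199 = $31.8400;  H₂ = 16%×$197.01 = $31.5216
EOQ₁ = √(2×24,800×320/31.8400) = 706.04  (< 3,440, feasible at tier 1)
EOQ₂ = √(2×24,800×320/31.5216) = 709.60  (< 3,440 → use Q = 3,440 at tier-2 price)
TC(tier 1 (EOQ₁), Q≈706.0) = $4,957,680.31
TC(tier 2, Q≈3,440.0) = $4,942,372.13
Minimum at tier 2: $4,942,372.13

$4,942,372.13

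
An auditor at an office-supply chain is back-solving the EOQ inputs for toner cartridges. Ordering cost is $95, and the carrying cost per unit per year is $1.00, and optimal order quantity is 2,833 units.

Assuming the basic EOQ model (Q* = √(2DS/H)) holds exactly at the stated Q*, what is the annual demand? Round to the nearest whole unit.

EOQ relation: Q² = 2DS/H, so rearrange for the unknown.
D = Q²H / (2S) = 2,833² × 1 / (2 × 95) = 42,241.52

42,242 units per year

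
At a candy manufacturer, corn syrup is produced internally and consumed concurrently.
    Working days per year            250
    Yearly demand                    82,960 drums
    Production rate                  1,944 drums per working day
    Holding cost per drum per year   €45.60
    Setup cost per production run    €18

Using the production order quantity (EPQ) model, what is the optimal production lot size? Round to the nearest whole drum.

Daily demand d = 82,960/250 = 331.840; p = 1944; 1 − d/p = 0.82930
EPQ = √(2DS / (H(1 − d/p)))
    = √(2 × 82,960 × 18 / (45.6 × 0.82930)) ≈ 281.03

281 drums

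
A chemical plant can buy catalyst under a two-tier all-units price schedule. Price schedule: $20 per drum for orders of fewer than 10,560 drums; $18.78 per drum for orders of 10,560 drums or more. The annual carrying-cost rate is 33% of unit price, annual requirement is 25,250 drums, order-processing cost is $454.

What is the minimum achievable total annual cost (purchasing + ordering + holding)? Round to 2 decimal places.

H₁ = 33%×$20 = $6.6000;  H₂ = 33%×$18.78 = $6.1974
EOQ₁ = √(2×25,250×454/6.6000) = 1,863.81  (< 10,560, feasible at tier 1)
EOQ₂ = √(2×25,250×454/6.1974) = 1,923.40  (< 10,560 → use Q = 10,560 at tier-2 price)
TC(tier 1 (EOQ₁), Q≈1,863.8) = $517,301.15
TC(tier 2, Q≈10,560.0) = $508,002.83
Minimum at tier 2: $508,002.83

$508,002.83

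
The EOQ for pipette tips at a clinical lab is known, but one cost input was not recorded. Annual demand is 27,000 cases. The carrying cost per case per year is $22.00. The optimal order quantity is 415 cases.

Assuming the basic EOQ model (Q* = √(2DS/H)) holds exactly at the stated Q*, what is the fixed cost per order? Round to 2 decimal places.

From Q* = √(2DS/H) ⇒ Q*² = 2DS/H.
S = Q²H / (2D) = 415² × 22 / (2 × 27,000) = 70.1657

$70.17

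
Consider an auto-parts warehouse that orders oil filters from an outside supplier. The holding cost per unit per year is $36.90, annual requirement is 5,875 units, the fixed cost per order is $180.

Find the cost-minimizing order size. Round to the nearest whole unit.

EOQ = √(2DS/H) = √(2 × 5,875 × 180 / 36.9)
    = √(57,317.07) ≈ 239.41

239 units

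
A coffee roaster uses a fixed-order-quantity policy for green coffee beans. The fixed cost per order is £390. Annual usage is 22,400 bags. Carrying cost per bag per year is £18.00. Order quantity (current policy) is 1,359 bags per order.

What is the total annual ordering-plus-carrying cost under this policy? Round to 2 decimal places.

£18,659.26

Annual ordering cost = (D/Q)·S = (22,400/1,359) × 390 = £6,428.26
Annual holding cost  = (Q/2)·H = (1,359/2) × 18 = £12,231.00
Total = £6,428.26 + £12,231.00 = £18,659.26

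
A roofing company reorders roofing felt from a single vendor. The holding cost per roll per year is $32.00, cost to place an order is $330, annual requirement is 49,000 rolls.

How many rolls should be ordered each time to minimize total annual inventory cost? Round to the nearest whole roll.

2DS/H = 2·49,000·330/32 = 1,010,625.00
EOQ = √1,010,625.00 ≈ 1,005.30

1,005 rolls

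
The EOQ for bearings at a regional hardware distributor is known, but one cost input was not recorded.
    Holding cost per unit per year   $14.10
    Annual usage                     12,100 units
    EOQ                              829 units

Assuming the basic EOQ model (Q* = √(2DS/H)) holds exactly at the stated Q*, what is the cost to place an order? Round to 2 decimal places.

$400.42

From Q* = √(2DS/H) ⇒ Q*² = 2DS/H.
S = Q²H / (2D) = 829² × 14.1 / (2 × 12,100) = 400.4173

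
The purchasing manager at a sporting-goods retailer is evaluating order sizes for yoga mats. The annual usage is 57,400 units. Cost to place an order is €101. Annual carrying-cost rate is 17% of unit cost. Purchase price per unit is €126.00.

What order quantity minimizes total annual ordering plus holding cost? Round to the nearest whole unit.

Carrying cost H = €126 × 17% = €21.4200/unit/yr
2DS/H = 2·57,400·101/21.42 = 541,307.19
EOQ = √541,307.19 ≈ 735.74

736 units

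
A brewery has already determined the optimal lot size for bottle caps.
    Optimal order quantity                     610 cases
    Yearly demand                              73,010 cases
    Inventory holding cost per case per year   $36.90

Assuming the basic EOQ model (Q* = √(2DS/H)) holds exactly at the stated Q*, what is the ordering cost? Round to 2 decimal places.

From Q* = √(2DS/H) ⇒ Q*² = 2DS/H.
S = Q²H / (2D) = 610² × 36.9 / (2 × 73,010) = 94.0316

$94.03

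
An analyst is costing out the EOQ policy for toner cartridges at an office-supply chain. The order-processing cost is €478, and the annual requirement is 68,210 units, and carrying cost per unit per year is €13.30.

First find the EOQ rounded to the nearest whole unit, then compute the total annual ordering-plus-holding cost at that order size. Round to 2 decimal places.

EOQ = √(2DS/H) = √(2 × 68,210 × 478 / 13.3)
    = √(4,902,914.29) ≈ 2,214.25 → Q = 2,214 units
Annual ordering cost = (D/Q)·S = (68,210/2,214) × 478 = €14,726.46
Annual holding cost  = (Q/2)·H = (2,214/2) × 13.3 = €14,723.10
Total = €14,726.46 + €14,723.10 = €29,449.56

€29,449.56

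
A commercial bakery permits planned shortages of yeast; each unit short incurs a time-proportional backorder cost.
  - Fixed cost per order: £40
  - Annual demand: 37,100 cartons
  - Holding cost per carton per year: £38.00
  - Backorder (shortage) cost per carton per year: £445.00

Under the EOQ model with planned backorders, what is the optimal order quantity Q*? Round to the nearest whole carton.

291 cartons

Q* = √(2DS/H) · √((H + b)/b)
   = √(2 × 37,100 × 40 / 38) · √((38 + 445) / 445)
   = 279.473 × 1.0418 ≈ 291.16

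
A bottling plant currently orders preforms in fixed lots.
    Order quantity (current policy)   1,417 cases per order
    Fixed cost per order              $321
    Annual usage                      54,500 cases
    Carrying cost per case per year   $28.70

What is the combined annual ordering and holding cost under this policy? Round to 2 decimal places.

$32,680.10

Ordering: D/Q × S = 54,500/1,417 × $321 = $12,346.15
Holding:  Q/2 × H = 1,417/2 × $28.7 = $20,333.95
Total = $12,346.15 + $20,333.95 = $32,680.10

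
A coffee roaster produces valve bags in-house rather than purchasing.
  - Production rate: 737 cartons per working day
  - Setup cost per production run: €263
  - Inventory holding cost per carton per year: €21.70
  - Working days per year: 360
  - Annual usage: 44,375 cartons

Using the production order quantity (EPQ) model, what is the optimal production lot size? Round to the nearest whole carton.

Daily demand d = 44,375/360 = 123.264; p = 737; 1 − d/p = 0.83275
EPQ = √(2DS / (H(1 − d/p)))
    = √(2 × 44,375 × 263 / (21.7 × 0.83275)) ≈ 1,136.51

1,137 cartons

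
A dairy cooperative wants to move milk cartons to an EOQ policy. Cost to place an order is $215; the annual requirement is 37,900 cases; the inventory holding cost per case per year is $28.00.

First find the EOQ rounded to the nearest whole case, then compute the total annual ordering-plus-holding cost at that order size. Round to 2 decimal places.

$21,361.55

2DS/H = 2·37,900·215/28 = 582,035.71
EOQ = √582,035.71 ≈ 762.91 → Q = 763 cases
Ordering: D/Q × S = 37,900/763 × $215 = $10,679.55
Holding:  Q/2 × H = 763/2 × $28 = $10,682.00
Total = $10,679.55 + $10,682.00 = $21,361.55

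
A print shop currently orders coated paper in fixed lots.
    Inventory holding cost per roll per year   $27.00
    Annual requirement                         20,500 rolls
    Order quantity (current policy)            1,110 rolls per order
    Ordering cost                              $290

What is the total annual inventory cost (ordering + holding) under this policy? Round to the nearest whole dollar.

Annual ordering cost = (D/Q)·S = (20,500/1,110) × 290 = $5,355.86
Annual holding cost  = (Q/2)·H = (1,110/2) × 27 = $14,985.00
Total = $5,355.86 + $14,985.00 = $20,340.86

$20,341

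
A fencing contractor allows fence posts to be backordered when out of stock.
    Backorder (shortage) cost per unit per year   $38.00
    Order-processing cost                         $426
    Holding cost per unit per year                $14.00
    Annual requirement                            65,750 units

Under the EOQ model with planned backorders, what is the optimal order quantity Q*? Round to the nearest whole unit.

2,340 units

Basic EOQ = √(2·65,750·426/14) = 2,000.339
Backorder adjustment √((H+b)/b) = √((14+38)/38) = 1.1698
Q* = 2,000.339 × 1.1698 ≈ 2,339.99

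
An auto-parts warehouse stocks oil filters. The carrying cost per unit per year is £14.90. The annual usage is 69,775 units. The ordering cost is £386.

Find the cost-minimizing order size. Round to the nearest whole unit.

1,901 units

2DS/H = 2·69,775·386/14.9 = 3,615,187.92
EOQ = √3,615,187.92 ≈ 1,901.36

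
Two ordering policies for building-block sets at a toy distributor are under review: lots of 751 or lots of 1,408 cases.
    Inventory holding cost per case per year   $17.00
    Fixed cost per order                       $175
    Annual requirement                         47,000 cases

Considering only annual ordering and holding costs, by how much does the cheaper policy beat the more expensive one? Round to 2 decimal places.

$474.06

TC(Q) = (D/Q)S + (Q/2)H
TC(751) = (47,000/751)×175 + (751/2)×17 = $17,335.56
TC(1,408) = (47,000/1,408)×175 + (1,408/2)×17 = $17,809.62
Lots of 751 are cheaper by $474.06.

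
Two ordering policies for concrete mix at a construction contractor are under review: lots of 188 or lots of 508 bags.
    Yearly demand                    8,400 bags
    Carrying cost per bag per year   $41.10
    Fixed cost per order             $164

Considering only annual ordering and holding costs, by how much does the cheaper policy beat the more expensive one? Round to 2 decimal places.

Annual cost at Q: ordering D·S/Q plus holding Q·H/2.
TC(188) = (8,400/188)×164 + (188/2)×41.1 = $11,191.06
TC(508) = (8,400/508)×164 + (508/2)×41.1 = $13,151.21
Cheaper: Q = 188.  Difference = $1,960.15

$1,960.15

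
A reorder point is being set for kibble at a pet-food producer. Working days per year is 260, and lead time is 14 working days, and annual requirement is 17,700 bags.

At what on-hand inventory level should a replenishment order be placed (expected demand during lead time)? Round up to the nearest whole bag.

Daily demand d = 17,700 / 260 = 68.077 bags/day
Demand during lead time = 68.077 × 14 = 953.08
Reorder point = 953.08 → round up

954 bags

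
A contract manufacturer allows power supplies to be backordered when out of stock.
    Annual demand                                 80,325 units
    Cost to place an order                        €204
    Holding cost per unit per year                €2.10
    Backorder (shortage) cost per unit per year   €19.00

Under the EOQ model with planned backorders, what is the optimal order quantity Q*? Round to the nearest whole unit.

Q* = √(2DS/H) · √((H + b)/b)
   = √(2 × 80,325 × 204 / 2.1) · √((2.1 + 19) / 19)
   = 3,950.443 × 1.0538 ≈ 4,163.04

4,163 units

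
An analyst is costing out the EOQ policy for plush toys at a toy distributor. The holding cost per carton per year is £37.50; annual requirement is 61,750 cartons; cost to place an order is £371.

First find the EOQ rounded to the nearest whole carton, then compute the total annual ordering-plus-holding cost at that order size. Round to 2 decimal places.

EOQ = √(2DS/H) = √(2 × 61,750 × 371 / 37.5)
    = √(1,221,826.67) ≈ 1,105.36 → Q = 1,105 cartons
Annual ordering cost = (D/Q)·S = (61,750/1,105) × 371 = £20,732.35
Annual holding cost  = (Q/2)·H = (1,105/2) × 37.5 = £20,718.75
Total = £20,732.35 + £20,718.75 = £41,451.10

£41,451.10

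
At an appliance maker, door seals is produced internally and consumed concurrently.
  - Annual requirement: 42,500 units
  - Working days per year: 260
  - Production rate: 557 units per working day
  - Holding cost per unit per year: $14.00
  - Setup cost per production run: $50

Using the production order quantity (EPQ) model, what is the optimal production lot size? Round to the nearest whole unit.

d = 42,500/260 = 163.4615 units/day;  effective holding cost H(1 − d/p) = 14·(1 − 163.4615/557) = 9.89145
Q* = √(2DS / H_eff) = √(2·42,500·50 / 9.89145) ≈ 655.49

655 units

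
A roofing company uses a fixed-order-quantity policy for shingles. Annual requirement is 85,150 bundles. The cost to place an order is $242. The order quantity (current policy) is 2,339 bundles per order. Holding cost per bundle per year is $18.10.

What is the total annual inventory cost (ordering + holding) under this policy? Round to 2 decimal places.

$29,977.83

Orders/yr = 85,150/2,339 = 36.404; ordering cost = 36.404 × $242 = $8,809.88
Average inventory = 2,339/2 = 1169.5; holding cost = 1169.5 × $18.1 = $21,167.95
Total = $8,809.88 + $21,167.95 = $29,977.83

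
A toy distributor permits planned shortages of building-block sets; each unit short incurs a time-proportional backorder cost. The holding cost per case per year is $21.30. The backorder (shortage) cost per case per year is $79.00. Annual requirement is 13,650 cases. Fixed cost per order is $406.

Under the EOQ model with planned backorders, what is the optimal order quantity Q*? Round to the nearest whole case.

Basic EOQ = √(2·13,650·406/21.3) = 721.364
Backorder adjustment √((H+b)/b) = √((21.3+79)/79) = 1.1268
Q* = 721.364 × 1.1268 ≈ 812.81

813 cases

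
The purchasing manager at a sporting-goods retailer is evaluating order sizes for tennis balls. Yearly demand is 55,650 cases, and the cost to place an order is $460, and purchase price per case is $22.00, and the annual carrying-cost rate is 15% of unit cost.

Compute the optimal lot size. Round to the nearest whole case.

H = i·C = 0.15 × $22 = $3.3000 per case-year
2DS/H = 2·55,650·460/3.3 = 15,514,545.45
EOQ = √15,514,545.45 ≈ 3,938.85

3,939 cases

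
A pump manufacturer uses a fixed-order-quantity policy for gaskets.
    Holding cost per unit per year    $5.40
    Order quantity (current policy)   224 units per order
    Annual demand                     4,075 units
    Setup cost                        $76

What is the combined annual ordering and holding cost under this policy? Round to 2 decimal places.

Ordering: D/Q × S = 4,075/224 × $76 = $1,382.59
Holding:  Q/2 × H = 224/2 × $5.4 = $604.80
Total = $1,382.59 + $604.80 = $1,987.39

$1,987.39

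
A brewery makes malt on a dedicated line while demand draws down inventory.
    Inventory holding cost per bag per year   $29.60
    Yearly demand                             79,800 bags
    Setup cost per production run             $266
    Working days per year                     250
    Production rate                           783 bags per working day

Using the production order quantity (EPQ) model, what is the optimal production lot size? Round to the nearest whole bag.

1,556 bags

Daily demand d = 79,800/250 = 319.200; p = 783; 1 − d/p = 0.59234
EPQ = √(2DS / (H(1 − d/p)))
    = √(2 × 79,800 × 266 / (29.6 × 0.59234)) ≈ 1,556.06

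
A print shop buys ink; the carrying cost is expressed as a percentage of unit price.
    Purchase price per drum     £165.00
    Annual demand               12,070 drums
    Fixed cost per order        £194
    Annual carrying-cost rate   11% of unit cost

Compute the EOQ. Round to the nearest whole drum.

Carrying cost H = £165 × 11% = £18.1500/drum/yr
2DS/H = 2·12,070·194/18.15 = 258,025.34
EOQ = √258,025.34 ≈ 507.96

508 drums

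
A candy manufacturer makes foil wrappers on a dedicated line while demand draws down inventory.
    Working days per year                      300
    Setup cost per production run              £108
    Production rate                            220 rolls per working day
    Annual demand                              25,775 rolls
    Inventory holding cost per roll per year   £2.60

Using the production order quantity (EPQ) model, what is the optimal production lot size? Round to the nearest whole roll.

d = 25,775/300 = 85.9167 rolls/day;  effective holding cost H(1 − d/p) = 2.6·(1 − 85.9167/220) = 1.58462
Q* = √(2DS / H_eff) = √(2·25,775·108 / 1.58462) ≈ 1,874.41

1,874 rolls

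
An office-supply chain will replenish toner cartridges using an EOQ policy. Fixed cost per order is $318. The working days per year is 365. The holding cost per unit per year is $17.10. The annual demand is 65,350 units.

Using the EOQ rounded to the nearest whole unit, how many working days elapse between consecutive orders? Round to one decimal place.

8.7 days

Optimal lot size Q* = (2 × 65,350 × $318 / $17.1)^½ ≈ 1,559.03 → Q = 1,559 units
T = Q/D × 365 days = 1,559/65,350 × 365 = 8.707 days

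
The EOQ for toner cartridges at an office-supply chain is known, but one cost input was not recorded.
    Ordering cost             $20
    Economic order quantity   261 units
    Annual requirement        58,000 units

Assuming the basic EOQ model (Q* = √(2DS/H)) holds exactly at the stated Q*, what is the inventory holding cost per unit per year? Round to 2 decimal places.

$34.06

Since Q* = (2DS/H)^½, squaring gives Q*²·H = 2DS.
H = 2DS / Q² = 2 × 58,000 × 20 / 261² = 34.0570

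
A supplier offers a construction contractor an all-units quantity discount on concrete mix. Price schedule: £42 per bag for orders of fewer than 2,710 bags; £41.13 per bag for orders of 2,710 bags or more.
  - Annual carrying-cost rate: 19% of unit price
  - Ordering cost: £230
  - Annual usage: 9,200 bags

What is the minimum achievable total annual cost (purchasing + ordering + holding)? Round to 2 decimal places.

H₁ = 19%×£42 = £7.9800;  H₂ = 19%×£41.13 = £7.8147
EOQ₁ = √(2×9,200×230/7.9800) = 728.23  (< 2,710, feasible at tier 1)
EOQ₂ = √(2×9,200×230/7.8147) = 735.90  (< 2,710 → use Q = 2,710 at tier-2 price)
TC(tier 1 (EOQ₁), Q≈728.2) = £392,211.31
TC(tier 2, Q≈2,710.0) = £389,765.73
Minimum at tier 2: £389,765.73

£389,765.73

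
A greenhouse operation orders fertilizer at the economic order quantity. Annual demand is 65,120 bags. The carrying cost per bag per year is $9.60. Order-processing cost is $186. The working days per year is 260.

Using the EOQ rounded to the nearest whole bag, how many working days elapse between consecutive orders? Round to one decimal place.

6.3 days

EOQ = √(2DS/H) = √(2 × 65,120 × 186 / 9.6)
    = √(2,523,400.00) ≈ 1,588.52 → Q = 1,589 bags
Days between orders = 260 / (D/Q) = 260 / 40.982 ≈ 6.344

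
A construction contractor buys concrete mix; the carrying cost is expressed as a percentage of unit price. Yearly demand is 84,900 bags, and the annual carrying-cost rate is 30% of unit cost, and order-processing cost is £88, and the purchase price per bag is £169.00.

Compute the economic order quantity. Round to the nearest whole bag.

543 bags

Holding cost per bag per year: H = 30% × £169 = £50.7000
2DS/H = 2·84,900·88/50.7 = 294,721.89
EOQ = √294,721.89 ≈ 542.88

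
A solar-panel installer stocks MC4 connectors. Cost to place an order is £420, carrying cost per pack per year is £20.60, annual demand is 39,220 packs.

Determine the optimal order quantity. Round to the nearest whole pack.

Optimal lot size Q* = (2 × 39,220 × £420 / £20.6)^½ ≈ 1,264.62

1,265 packs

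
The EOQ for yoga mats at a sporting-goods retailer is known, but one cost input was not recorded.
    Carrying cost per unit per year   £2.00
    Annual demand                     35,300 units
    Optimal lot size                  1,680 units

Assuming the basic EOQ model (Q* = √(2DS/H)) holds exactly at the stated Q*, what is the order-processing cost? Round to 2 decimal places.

From Q* = √(2DS/H) ⇒ Q*² = 2DS/H.
S = Q²H / (2D) = 1,680² × 2 / (2 × 35,300) = 79.9547

£79.95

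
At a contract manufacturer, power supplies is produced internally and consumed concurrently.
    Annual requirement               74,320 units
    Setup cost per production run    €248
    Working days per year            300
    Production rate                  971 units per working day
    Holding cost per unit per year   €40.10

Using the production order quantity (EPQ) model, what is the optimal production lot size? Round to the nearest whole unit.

1,111 units

Daily demand d = 74,320/300 = 247.733; p = 971; 1 − d/p = 0.74487
EPQ = √(2DS / (H(1 − d/p)))
    = √(2 × 74,320 × 248 / (40.1 × 0.74487)) ≈ 1,110.92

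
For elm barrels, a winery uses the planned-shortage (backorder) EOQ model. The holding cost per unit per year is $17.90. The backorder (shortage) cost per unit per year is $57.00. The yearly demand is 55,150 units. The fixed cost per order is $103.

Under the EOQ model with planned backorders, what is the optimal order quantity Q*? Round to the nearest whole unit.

Q* = √(2DS/H) · √((H + b)/b)
   = √(2 × 55,150 × 103 / 17.9) · √((17.9 + 57) / 57)
   = 796.673 × 1.1463 ≈ 913.24

913 units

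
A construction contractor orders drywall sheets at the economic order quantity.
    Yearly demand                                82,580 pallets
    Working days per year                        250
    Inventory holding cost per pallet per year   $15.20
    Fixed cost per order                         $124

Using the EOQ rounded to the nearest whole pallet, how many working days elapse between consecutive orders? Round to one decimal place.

3.5 days

EOQ = √(2DS/H) = √(2 × 82,580 × 124 / 15.2)
    = √(1,347,357.89) ≈ 1,160.76 → Q = 1,161 pallets
Cycle time = (working days × Q)/D = (250 × 1,161) / 82,580 = 3.515 days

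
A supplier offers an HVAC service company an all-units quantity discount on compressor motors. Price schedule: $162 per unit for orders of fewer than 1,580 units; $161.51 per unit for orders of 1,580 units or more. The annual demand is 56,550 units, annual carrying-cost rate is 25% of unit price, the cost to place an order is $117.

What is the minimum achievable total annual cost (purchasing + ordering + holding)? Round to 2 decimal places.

$9,169,476.29

H₁ = 25%×$162 = $40.5000;  H₂ = 25%×$161.51 = $40.3775
EOQ₁ = √(2×56,550×117/40.5000) = 571.61  (< 1,580, feasible at tier 1)
EOQ₂ = √(2×56,550×117/40.3775) = 572.47  (< 1,580 → use Q = 1,580 at tier-2 price)
TC(tier 1 (EOQ₁), Q≈571.6) = $9,184,250.04
TC(tier 2, Q≈1,580.0) = $9,169,476.29
Minimum at tier 2: $9,169,476.29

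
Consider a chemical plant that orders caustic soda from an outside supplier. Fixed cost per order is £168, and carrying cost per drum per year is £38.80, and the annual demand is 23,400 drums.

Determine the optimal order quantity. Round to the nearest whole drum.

Q* = √(2·D·S / H) = √(2·23,400·168 / 38.8) = √202,639.2 ≈ 450.15

450 drums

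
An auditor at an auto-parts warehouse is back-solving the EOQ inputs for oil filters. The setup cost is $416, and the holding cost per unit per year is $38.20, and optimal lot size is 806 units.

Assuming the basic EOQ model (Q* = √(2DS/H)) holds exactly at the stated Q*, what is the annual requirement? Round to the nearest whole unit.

29,827 units per year

From Q* = √(2DS/H) ⇒ Q*² = 2DS/H.
D = Q²H / (2S) = 806² × 38.2 / (2 × 416) = 29,827.04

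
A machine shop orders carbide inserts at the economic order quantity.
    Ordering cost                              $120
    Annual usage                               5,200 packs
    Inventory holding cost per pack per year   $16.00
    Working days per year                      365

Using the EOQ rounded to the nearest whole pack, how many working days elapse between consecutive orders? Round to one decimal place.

EOQ = √(2DS/H) = √(2 × 5,200 × 120 / 16)
    = √(78,000.00) ≈ 279.28 → Q = 279 packs
T = Q/D × 365 days = 279/5,200 × 365 = 19.584 days

19.6 days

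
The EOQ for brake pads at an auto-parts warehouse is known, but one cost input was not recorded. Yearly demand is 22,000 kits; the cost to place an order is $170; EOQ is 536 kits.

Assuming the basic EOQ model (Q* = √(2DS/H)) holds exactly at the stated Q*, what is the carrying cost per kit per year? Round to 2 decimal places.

$26.04

EOQ relation: Q² = 2DS/H, so rearrange for the unknown.
H = 2DS / Q² = 2 × 22,000 × 170 / 536² = 26.0359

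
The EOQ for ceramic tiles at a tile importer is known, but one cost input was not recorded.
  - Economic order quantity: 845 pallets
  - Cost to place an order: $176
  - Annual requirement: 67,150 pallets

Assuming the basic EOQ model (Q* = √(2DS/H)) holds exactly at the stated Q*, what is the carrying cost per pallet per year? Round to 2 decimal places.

EOQ relation: Q² = 2DS/H, so rearrange for the unknown.
H = 2DS / Q² = 2 × 67,150 × 176 / 845² = 33.1036

$33.10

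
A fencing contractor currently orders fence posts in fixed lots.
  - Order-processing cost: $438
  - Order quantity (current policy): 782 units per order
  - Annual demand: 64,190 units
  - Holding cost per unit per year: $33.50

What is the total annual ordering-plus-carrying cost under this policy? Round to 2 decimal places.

Orders/yr = 64,190/782 = 82.084; ordering cost = 82.084 × $438 = $35,952.97
Average inventory = 782/2 = 391; holding cost = 391 × $33.5 = $13,098.50
Total = $35,952.97 + $13,098.50 = $49,051.47

$49,051.47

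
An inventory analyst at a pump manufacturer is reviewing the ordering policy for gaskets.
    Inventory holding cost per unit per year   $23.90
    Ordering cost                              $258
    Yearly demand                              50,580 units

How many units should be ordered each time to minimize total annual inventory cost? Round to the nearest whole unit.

1,045 units

2DS/H = 2·50,580·258/23.9 = 1,092,020.08
EOQ = √1,092,020.08 ≈ 1,045.00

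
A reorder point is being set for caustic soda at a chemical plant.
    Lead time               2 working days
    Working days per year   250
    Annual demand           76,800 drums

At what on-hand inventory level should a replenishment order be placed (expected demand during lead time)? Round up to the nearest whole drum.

615 drums

Daily demand d = 76,800 / 250 = 307.200 drums/day
Demand during lead time = 307.200 × 2 = 614.40
Reorder point = 614.40 → round up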